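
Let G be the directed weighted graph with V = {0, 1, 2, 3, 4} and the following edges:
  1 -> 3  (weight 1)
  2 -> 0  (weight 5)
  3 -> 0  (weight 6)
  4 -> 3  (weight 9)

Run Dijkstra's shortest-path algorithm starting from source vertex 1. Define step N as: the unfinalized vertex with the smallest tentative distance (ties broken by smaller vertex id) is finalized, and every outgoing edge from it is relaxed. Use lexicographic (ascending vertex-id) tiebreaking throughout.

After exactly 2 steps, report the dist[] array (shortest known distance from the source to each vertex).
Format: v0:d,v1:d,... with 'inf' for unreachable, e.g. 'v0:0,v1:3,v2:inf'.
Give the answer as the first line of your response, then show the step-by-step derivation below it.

v0:7,v1:0,v2:inf,v3:1,v4:inf

step 1: dist = v0:inf,v1:0,v2:inf,v3:1,v4:inf
step 2: dist = v0:7,v1:0,v2:inf,v3:1,v4:inf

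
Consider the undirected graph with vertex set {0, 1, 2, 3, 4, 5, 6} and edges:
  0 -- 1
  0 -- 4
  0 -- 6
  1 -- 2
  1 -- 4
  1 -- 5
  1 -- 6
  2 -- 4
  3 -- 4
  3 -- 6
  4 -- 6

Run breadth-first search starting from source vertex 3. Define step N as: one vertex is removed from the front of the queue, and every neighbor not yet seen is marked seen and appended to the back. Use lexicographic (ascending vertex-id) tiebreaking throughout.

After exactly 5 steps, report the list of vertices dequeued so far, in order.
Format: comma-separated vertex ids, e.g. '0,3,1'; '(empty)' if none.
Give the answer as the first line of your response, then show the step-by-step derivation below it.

3,4,6,0,1

step 1: dequeue 3; queue=[4,6]; order=3
step 2: dequeue 4; queue=[6,0,1,2]; order=3,4
step 3: dequeue 6; queue=[0,1,2]; order=3,4,6
step 4: dequeue 0; queue=[1,2]; order=3,4,6,0
step 5: dequeue 1; queue=[2,5]; order=3,4,6,0,1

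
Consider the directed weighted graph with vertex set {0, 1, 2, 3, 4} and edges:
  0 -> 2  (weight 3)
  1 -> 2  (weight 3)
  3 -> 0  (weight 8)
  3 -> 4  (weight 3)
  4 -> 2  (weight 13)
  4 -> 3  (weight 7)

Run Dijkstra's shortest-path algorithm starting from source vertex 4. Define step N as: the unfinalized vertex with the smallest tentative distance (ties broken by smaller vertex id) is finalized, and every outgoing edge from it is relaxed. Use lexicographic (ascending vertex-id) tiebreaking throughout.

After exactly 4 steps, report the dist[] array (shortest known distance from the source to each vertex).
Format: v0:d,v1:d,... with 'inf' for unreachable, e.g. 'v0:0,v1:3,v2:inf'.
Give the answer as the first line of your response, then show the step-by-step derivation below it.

v0:15,v1:inf,v2:13,v3:7,v4:0

step 1: dist = v0:inf,v1:inf,v2:13,v3:7,v4:0
step 2: dist = v0:15,v1:inf,v2:13,v3:7,v4:0
step 3: dist = v0:15,v1:inf,v2:13,v3:7,v4:0
step 4: dist = v0:15,v1:inf,v2:13,v3:7,v4:0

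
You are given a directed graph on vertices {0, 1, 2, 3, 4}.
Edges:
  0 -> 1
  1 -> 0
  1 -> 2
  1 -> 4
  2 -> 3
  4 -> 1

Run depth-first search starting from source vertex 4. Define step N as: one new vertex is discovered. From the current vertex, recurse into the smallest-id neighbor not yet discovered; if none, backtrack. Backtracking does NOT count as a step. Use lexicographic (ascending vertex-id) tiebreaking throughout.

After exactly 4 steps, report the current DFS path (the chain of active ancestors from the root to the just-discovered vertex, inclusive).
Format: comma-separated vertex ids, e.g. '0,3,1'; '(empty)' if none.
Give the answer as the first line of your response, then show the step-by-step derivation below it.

4,1,2

step 1: discover 4; path=4; order=4
step 2: discover 1; path=4>1; order=4,1
step 3: discover 0; path=4>1>0; order=4,1,0
step 4: discover 2; path=4>1>2; order=4,1,0,2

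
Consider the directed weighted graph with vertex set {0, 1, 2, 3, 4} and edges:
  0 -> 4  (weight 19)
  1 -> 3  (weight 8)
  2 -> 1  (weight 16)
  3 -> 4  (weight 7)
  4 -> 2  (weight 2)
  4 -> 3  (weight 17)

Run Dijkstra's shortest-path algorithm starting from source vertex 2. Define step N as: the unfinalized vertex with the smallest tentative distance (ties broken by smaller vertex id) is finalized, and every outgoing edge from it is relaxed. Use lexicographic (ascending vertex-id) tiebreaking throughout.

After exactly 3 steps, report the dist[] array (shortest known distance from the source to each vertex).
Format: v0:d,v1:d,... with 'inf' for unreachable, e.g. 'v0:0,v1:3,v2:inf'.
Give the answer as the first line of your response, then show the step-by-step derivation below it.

v0:inf,v1:16,v2:0,v3:24,v4:31

step 1: dist = v0:inf,v1:16,v2:0,v3:inf,v4:inf
step 2: dist = v0:inf,v1:16,v2:0,v3:24,v4:inf
step 3: dist = v0:inf,v1:16,v2:0,v3:24,v4:31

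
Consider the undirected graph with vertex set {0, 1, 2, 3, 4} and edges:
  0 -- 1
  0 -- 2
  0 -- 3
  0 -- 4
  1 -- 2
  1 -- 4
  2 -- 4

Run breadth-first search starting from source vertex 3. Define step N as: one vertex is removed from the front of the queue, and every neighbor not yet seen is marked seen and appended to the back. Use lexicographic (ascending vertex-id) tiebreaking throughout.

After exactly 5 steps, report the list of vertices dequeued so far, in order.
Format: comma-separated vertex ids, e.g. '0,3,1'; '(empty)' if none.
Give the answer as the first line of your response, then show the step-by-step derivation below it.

3,0,1,2,4

step 1: dequeue 3; queue=[0]; order=3
step 2: dequeue 0; queue=[1,2,4]; order=3,0
step 3: dequeue 1; queue=[2,4]; order=3,0,1
step 4: dequeue 2; queue=[4]; order=3,0,1,2
step 5: dequeue 4; queue=[(empty)]; order=3,0,1,2,4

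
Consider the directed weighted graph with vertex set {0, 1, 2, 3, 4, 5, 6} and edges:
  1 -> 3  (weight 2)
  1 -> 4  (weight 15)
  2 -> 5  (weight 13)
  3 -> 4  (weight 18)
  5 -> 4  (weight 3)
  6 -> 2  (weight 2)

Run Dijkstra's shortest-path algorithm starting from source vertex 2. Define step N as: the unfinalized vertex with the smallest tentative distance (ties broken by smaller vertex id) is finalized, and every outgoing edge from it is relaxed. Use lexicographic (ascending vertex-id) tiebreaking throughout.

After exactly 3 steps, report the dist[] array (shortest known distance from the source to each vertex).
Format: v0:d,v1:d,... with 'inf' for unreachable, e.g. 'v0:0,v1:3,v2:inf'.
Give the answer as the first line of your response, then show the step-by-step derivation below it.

v0:inf,v1:inf,v2:0,v3:inf,v4:16,v5:13,v6:inf

step 1: dist = v0:inf,v1:inf,v2:0,v3:inf,v4:inf,v5:13,v6:inf
step 2: dist = v0:inf,v1:inf,v2:0,v3:inf,v4:16,v5:13,v6:inf
step 3: dist = v0:inf,v1:inf,v2:0,v3:inf,v4:16,v5:13,v6:inf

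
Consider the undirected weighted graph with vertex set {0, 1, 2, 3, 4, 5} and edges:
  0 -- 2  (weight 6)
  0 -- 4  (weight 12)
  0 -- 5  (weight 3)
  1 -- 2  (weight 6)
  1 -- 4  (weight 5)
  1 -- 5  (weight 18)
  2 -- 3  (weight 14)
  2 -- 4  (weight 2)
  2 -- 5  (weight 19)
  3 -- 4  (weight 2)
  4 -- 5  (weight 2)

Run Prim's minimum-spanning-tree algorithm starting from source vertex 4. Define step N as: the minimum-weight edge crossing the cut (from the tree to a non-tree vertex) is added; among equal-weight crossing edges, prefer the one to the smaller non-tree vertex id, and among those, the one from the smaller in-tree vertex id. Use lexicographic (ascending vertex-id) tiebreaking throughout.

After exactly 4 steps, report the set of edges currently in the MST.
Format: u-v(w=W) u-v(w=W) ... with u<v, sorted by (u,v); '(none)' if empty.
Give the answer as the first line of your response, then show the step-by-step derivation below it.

0-5(w=3) 2-4(w=2) 3-4(w=2) 4-5(w=2)

step 1: add edge 2-4 (w=2); MST = {2-4(w=2)}
step 2: add edge 3-4 (w=2); MST = {2-4(w=2) 3-4(w=2)}
step 3: add edge 4-5 (w=2); MST = {2-4(w=2) 3-4(w=2) 4-5(w=2)}
step 4: add edge 0-5 (w=3); MST = {0-5(w=3) 2-4(w=2) 3-4(w=2) 4-5(w=2)}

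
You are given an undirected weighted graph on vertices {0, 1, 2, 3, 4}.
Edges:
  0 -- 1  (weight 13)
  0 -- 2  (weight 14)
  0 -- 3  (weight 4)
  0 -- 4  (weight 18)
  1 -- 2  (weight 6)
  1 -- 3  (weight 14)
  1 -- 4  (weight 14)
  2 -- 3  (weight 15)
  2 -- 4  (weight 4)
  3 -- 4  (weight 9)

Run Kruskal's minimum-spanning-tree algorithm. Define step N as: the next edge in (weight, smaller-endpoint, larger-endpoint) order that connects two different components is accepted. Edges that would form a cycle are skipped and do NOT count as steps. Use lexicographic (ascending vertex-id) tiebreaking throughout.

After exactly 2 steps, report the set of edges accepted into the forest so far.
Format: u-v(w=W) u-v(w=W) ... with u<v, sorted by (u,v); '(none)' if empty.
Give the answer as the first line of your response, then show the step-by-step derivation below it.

0-3(w=4) 2-4(w=4)

step 1: add edge 0-3 (w=4); MST = {0-3(w=4)}
step 2: add edge 2-4 (w=4); MST = {0-3(w=4) 2-4(w=4)}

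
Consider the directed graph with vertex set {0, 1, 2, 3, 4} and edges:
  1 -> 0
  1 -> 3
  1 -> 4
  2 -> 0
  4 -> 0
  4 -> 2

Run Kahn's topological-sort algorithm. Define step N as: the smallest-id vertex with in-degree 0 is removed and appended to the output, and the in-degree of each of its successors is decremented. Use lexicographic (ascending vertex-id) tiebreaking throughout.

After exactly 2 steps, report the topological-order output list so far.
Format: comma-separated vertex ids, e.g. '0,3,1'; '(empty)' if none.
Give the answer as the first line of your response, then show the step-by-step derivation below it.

1,3

step 1: output 1; order=[1]; indeg=(2,0,1,0,0)
step 2: output 3; order=[1,3]; indeg=(2,0,1,0,0)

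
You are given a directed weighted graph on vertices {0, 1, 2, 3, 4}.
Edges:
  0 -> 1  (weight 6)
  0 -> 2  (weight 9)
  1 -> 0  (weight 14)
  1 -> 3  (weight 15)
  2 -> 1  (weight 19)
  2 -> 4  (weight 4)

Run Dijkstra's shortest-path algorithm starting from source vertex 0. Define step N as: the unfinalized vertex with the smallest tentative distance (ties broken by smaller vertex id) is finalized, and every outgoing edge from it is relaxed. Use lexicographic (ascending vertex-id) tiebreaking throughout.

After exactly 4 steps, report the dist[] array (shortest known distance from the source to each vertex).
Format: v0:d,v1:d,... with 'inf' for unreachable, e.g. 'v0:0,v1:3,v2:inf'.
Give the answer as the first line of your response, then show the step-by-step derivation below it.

v0:0,v1:6,v2:9,v3:21,v4:13

step 1: dist = v0:0,v1:6,v2:9,v3:inf,v4:inf
step 2: dist = v0:0,v1:6,v2:9,v3:21,v4:inf
step 3: dist = v0:0,v1:6,v2:9,v3:21,v4:13
step 4: dist = v0:0,v1:6,v2:9,v3:21,v4:13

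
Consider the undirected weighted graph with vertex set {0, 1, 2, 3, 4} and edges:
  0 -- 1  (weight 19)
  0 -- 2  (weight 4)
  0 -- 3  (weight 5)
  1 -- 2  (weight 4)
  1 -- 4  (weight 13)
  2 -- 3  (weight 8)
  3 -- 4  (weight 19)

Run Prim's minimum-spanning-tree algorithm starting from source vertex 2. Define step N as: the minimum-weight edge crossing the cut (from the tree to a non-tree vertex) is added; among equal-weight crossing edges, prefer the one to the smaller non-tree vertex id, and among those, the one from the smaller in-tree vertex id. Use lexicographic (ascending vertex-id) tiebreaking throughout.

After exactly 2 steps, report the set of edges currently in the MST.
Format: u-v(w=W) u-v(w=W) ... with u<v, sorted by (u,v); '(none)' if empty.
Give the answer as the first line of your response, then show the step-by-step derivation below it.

0-2(w=4) 1-2(w=4)

step 1: add edge 0-2 (w=4); MST = {0-2(w=4)}
step 2: add edge 1-2 (w=4); MST = {0-2(w=4) 1-2(w=4)}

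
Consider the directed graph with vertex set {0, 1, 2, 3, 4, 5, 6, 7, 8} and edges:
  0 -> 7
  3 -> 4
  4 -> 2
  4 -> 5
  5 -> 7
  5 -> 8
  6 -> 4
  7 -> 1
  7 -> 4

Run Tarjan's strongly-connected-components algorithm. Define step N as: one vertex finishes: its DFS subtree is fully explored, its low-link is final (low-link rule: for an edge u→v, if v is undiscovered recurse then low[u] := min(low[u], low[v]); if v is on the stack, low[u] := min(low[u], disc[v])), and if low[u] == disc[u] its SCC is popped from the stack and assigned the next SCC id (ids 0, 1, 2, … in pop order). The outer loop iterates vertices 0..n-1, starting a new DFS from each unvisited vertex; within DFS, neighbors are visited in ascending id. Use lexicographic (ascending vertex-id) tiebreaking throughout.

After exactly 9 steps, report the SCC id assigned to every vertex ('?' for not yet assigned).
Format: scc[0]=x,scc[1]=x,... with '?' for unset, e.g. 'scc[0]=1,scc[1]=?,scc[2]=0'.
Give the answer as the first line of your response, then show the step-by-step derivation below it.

scc[0]=4,scc[1]=0,scc[2]=1,scc[3]=5,scc[4]=3,scc[5]=3,scc[6]=6,scc[7]=3,scc[8]=2

step 1: low=(low[0]=0,low[1]=2,low[2]=?,low[3]=?,low[4]=?,low[5]=?,low[6]=?,low[7]=1,low[8]=?); scc=(scc[0]=?,scc[1]=0,scc[2]=?,scc[3]=?,scc[4]=?,scc[5]=?,scc[6]=?,scc[7]=?,scc[8]=?)
step 2: low=(low[0]=0,low[1]=2,low[2]=4,low[3]=?,low[4]=3,low[5]=?,low[6]=?,low[7]=1,low[8]=?); scc=(scc[0]=?,scc[1]=0,scc[2]=1,scc[3]=?,scc[4]=?,scc[5]=?,scc[6]=?,scc[7]=?,scc[8]=?)
step 3: low=(low[0]=0,low[1]=2,low[2]=4,low[3]=?,low[4]=3,low[5]=1,low[6]=?,low[7]=1,low[8]=6); scc=(scc[0]=?,scc[1]=0,scc[2]=1,scc[3]=?,scc[4]=?,scc[5]=?,scc[6]=?,scc[7]=?,scc[8]=2)
step 4: low=(low[0]=0,low[1]=2,low[2]=4,low[3]=?,low[4]=3,low[5]=1,low[6]=?,low[7]=1,low[8]=6); scc=(scc[0]=?,scc[1]=0,scc[2]=1,scc[3]=?,scc[4]=?,scc[5]=?,scc[6]=?,scc[7]=?,scc[8]=2)
step 5: low=(low[0]=0,low[1]=2,low[2]=4,low[3]=?,low[4]=1,low[5]=1,low[6]=?,low[7]=1,low[8]=6); scc=(scc[0]=?,scc[1]=0,scc[2]=1,scc[3]=?,scc[4]=?,scc[5]=?,scc[6]=?,scc[7]=?,scc[8]=2)
step 6: low=(low[0]=0,low[1]=2,low[2]=4,low[3]=?,low[4]=1,low[5]=1,low[6]=?,low[7]=1,low[8]=6); scc=(scc[0]=?,scc[1]=0,scc[2]=1,scc[3]=?,scc[4]=3,scc[5]=3,scc[6]=?,scc[7]=3,scc[8]=2)
step 7: low=(low[0]=0,low[1]=2,low[2]=4,low[3]=?,low[4]=1,low[5]=1,low[6]=?,low[7]=1,low[8]=6); scc=(scc[0]=4,scc[1]=0,scc[2]=1,scc[3]=?,scc[4]=3,scc[5]=3,scc[6]=?,scc[7]=3,scc[8]=2)
step 8: low=(low[0]=0,low[1]=2,low[2]=4,low[3]=7,low[4]=1,low[5]=1,low[6]=?,low[7]=1,low[8]=6); scc=(scc[0]=4,scc[1]=0,scc[2]=1,scc[3]=5,scc[4]=3,scc[5]=3,scc[6]=?,scc[7]=3,scc[8]=2)
step 9: low=(low[0]=0,low[1]=2,low[2]=4,low[3]=7,low[4]=1,low[5]=1,low[6]=8,low[7]=1,low[8]=6); scc=(scc[0]=4,scc[1]=0,scc[2]=1,scc[3]=5,scc[4]=3,scc[5]=3,scc[6]=6,scc[7]=3,scc[8]=2)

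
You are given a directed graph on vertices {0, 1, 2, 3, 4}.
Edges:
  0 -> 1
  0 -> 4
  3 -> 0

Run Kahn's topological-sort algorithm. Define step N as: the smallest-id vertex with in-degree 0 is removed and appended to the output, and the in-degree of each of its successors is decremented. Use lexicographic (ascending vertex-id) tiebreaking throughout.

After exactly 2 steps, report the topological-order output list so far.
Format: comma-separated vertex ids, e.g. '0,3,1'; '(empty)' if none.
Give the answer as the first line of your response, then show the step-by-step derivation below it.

2,3

step 1: output 2; order=[2]; indeg=(1,1,0,0,1)
step 2: output 3; order=[2,3]; indeg=(0,1,0,0,1)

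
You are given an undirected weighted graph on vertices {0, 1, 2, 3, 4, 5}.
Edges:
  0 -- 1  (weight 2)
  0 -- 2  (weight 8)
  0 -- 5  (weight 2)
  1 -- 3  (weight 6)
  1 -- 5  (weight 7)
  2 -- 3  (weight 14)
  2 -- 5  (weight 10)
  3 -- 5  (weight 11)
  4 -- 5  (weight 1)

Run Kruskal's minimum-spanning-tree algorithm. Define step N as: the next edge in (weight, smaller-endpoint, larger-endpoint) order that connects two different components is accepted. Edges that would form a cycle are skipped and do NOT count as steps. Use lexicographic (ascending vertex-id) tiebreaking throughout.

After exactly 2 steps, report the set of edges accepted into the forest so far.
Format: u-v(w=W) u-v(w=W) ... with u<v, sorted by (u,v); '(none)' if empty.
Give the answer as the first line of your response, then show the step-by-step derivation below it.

0-1(w=2) 4-5(w=1)

step 1: add edge 4-5 (w=1); MST = {4-5(w=1)}
step 2: add edge 0-1 (w=2); MST = {0-1(w=2) 4-5(w=1)}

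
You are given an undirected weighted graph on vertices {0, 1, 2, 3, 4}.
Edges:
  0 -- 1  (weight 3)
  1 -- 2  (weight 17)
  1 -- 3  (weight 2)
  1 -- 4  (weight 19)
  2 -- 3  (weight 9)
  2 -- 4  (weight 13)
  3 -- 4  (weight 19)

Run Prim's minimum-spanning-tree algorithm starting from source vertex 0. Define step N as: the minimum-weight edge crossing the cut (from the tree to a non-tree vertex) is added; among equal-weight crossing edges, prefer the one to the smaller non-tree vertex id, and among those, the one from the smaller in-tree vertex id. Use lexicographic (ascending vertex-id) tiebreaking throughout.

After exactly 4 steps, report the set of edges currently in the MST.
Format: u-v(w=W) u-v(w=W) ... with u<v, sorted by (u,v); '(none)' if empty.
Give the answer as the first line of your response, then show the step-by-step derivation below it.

0-1(w=3) 1-3(w=2) 2-3(w=9) 2-4(w=13)

step 1: add edge 0-1 (w=3); MST = {0-1(w=3)}
step 2: add edge 1-3 (w=2); MST = {0-1(w=3) 1-3(w=2)}
step 3: add edge 2-3 (w=9); MST = {0-1(w=3) 1-3(w=2) 2-3(w=9)}
step 4: add edge 2-4 (w=13); MST = {0-1(w=3) 1-3(w=2) 2-3(w=9) 2-4(w=13)}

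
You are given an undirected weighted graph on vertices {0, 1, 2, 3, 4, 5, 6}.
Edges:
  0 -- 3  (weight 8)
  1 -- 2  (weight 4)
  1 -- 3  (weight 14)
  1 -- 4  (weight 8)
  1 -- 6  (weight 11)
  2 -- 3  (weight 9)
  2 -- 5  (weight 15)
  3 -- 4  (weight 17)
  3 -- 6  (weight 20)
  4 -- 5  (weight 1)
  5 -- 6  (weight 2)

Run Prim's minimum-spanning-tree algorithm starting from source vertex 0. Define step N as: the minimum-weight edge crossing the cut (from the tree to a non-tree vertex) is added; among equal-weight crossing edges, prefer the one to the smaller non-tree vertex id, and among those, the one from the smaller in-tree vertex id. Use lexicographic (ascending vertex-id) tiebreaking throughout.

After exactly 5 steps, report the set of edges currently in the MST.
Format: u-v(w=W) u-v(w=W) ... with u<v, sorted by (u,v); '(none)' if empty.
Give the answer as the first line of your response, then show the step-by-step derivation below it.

0-3(w=8) 1-2(w=4) 1-4(w=8) 2-3(w=9) 4-5(w=1)

step 1: add edge 0-3 (w=8); MST = {0-3(w=8)}
step 2: add edge 2-3 (w=9); MST = {0-3(w=8) 2-3(w=9)}
step 3: add edge 1-2 (w=4); MST = {0-3(w=8) 1-2(w=4) 2-3(w=9)}
step 4: add edge 1-4 (w=8); MST = {0-3(w=8) 1-2(w=4) 1-4(w=8) 2-3(w=9)}
step 5: add edge 4-5 (w=1); MST = {0-3(w=8) 1-2(w=4) 1-4(w=8) 2-3(w=9) 4-5(w=1)}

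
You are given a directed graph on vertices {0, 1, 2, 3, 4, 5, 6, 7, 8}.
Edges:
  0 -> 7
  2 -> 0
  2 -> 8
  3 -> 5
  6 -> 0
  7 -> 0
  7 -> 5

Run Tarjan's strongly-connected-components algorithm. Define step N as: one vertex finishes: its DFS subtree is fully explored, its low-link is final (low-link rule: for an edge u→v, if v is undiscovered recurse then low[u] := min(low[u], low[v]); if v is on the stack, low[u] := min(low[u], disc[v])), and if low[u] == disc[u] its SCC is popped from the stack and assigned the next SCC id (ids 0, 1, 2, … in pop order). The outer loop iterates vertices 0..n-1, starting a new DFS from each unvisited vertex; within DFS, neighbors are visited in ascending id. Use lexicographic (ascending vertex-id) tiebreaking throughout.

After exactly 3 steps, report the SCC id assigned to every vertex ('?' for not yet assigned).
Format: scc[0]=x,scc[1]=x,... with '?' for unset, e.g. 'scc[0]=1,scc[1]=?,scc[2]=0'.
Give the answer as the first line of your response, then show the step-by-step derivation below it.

scc[0]=1,scc[1]=?,scc[2]=?,scc[3]=?,scc[4]=?,scc[5]=0,scc[6]=?,scc[7]=1,scc[8]=?

step 1: low=(low[0]=0,low[1]=?,low[2]=?,low[3]=?,low[4]=?,low[5]=2,low[6]=?,low[7]=0,low[8]=?); scc=(scc[0]=?,scc[1]=?,scc[2]=?,scc[3]=?,scc[4]=?,scc[5]=0,scc[6]=?,scc[7]=?,scc[8]=?)
step 2: low=(low[0]=0,low[1]=?,low[2]=?,low[3]=?,low[4]=?,low[5]=2,low[6]=?,low[7]=0,low[8]=?); scc=(scc[0]=?,scc[1]=?,scc[2]=?,scc[3]=?,scc[4]=?,scc[5]=0,scc[6]=?,scc[7]=?,scc[8]=?)
step 3: low=(low[0]=0,low[1]=?,low[2]=?,low[3]=?,low[4]=?,low[5]=2,low[6]=?,low[7]=0,low[8]=?); scc=(scc[0]=1,scc[1]=?,scc[2]=?,scc[3]=?,scc[4]=?,scc[5]=0,scc[6]=?,scc[7]=1,scc[8]=?)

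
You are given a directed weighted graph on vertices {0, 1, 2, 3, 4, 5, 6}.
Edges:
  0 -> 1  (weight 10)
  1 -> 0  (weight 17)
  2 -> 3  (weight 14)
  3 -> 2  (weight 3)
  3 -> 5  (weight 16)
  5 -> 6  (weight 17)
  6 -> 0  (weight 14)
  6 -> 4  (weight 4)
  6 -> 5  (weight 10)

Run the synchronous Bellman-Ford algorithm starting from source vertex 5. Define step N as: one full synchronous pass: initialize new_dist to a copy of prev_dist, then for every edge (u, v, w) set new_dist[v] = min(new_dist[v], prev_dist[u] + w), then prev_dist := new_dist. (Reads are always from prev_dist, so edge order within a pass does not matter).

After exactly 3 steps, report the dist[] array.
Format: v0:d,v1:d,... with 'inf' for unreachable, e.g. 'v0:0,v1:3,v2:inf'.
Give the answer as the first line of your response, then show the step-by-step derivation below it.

v0:31,v1:41,v2:inf,v3:inf,v4:21,v5:0,v6:17

step 1: dist = v0:inf,v1:inf,v2:inf,v3:inf,v4:inf,v5:0,v6:17
step 2: dist = v0:31,v1:inf,v2:inf,v3:inf,v4:21,v5:0,v6:17
step 3: dist = v0:31,v1:41,v2:inf,v3:inf,v4:21,v5:0,v6:17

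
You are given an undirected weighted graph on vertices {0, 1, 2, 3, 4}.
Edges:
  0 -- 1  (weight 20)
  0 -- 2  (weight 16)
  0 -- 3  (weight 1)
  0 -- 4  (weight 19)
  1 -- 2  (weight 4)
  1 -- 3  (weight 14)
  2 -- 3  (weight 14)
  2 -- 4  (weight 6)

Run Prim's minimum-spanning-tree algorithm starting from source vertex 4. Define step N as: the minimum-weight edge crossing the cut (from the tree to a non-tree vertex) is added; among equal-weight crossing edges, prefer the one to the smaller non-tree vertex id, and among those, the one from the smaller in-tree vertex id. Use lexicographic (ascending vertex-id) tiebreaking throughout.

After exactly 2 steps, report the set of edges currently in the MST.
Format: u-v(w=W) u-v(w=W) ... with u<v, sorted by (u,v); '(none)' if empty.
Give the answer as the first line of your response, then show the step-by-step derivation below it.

1-2(w=4) 2-4(w=6)

step 1: add edge 2-4 (w=6); MST = {2-4(w=6)}
step 2: add edge 1-2 (w=4); MST = {1-2(w=4) 2-4(w=6)}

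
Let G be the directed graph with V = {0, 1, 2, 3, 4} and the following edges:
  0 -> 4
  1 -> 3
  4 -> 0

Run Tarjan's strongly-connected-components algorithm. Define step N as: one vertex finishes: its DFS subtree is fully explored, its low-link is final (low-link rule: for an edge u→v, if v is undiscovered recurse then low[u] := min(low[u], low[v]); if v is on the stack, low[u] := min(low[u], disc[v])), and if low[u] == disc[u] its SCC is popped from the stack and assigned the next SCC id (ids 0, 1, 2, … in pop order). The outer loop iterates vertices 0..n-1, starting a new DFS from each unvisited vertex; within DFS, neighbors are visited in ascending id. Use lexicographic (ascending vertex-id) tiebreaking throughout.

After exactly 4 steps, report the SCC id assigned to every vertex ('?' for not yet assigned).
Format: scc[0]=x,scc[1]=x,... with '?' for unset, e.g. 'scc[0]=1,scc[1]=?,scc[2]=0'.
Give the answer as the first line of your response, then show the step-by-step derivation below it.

scc[0]=0,scc[1]=2,scc[2]=?,scc[3]=1,scc[4]=0

step 1: low=(low[0]=0,low[1]=?,low[2]=?,low[3]=?,low[4]=0); scc=(scc[0]=?,scc[1]=?,scc[2]=?,scc[3]=?,scc[4]=?)
step 2: low=(low[0]=0,low[1]=?,low[2]=?,low[3]=?,low[4]=0); scc=(scc[0]=0,scc[1]=?,scc[2]=?,scc[3]=?,scc[4]=0)
step 3: low=(low[0]=0,low[1]=2,low[2]=?,low[3]=3,low[4]=0); scc=(scc[0]=0,scc[1]=?,scc[2]=?,scc[3]=1,scc[4]=0)
step 4: low=(low[0]=0,low[1]=2,low[2]=?,low[3]=3,low[4]=0); scc=(scc[0]=0,scc[1]=2,scc[2]=?,scc[3]=1,scc[4]=0)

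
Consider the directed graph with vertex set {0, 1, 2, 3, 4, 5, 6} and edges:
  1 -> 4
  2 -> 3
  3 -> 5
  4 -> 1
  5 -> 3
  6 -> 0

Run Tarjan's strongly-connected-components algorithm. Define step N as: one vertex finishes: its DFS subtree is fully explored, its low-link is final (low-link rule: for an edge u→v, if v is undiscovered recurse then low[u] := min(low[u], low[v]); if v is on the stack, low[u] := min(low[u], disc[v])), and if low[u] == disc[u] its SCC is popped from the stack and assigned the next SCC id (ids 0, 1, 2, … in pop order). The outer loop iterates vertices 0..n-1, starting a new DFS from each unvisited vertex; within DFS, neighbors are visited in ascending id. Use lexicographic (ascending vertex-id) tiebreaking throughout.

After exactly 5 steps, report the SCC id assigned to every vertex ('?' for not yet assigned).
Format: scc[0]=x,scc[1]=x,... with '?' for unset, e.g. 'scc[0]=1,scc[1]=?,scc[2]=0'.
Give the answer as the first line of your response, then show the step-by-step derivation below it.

scc[0]=0,scc[1]=1,scc[2]=?,scc[3]=2,scc[4]=1,scc[5]=2,scc[6]=?

step 1: low=(low[0]=0,low[1]=?,low[2]=?,low[3]=?,low[4]=?,low[5]=?,low[6]=?); scc=(scc[0]=0,scc[1]=?,scc[2]=?,scc[3]=?,scc[4]=?,scc[5]=?,scc[6]=?)
step 2: low=(low[0]=0,low[1]=1,low[2]=?,low[3]=?,low[4]=1,low[5]=?,low[6]=?); scc=(scc[0]=0,scc[1]=?,scc[2]=?,scc[3]=?,scc[4]=?,scc[5]=?,scc[6]=?)
step 3: low=(low[0]=0,low[1]=1,low[2]=?,low[3]=?,low[4]=1,low[5]=?,low[6]=?); scc=(scc[0]=0,scc[1]=1,scc[2]=?,scc[3]=?,scc[4]=1,scc[5]=?,scc[6]=?)
step 4: low=(low[0]=0,low[1]=1,low[2]=3,low[3]=4,low[4]=1,low[5]=4,low[6]=?); scc=(scc[0]=0,scc[1]=1,scc[2]=?,scc[3]=?,scc[4]=1,scc[5]=?,scc[6]=?)
step 5: low=(low[0]=0,low[1]=1,low[2]=3,low[3]=4,low[4]=1,low[5]=4,low[6]=?); scc=(scc[0]=0,scc[1]=1,scc[2]=?,scc[3]=2,scc[4]=1,scc[5]=2,scc[6]=?)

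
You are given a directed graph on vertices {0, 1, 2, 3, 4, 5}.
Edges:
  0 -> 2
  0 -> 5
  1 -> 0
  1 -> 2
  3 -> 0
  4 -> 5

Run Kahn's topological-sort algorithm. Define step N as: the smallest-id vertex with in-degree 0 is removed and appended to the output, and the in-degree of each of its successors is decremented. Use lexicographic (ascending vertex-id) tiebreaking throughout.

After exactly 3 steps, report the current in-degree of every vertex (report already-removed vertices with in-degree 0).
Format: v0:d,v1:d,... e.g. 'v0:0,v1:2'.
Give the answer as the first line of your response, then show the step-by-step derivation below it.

v0:0,v1:0,v2:0,v3:0,v4:0,v5:1

step 1: output 1; order=[1]; indeg=(1,0,1,0,0,2)
step 2: output 3; order=[1,3]; indeg=(0,0,1,0,0,2)
step 3: output 0; order=[1,3,0]; indeg=(0,0,0,0,0,1)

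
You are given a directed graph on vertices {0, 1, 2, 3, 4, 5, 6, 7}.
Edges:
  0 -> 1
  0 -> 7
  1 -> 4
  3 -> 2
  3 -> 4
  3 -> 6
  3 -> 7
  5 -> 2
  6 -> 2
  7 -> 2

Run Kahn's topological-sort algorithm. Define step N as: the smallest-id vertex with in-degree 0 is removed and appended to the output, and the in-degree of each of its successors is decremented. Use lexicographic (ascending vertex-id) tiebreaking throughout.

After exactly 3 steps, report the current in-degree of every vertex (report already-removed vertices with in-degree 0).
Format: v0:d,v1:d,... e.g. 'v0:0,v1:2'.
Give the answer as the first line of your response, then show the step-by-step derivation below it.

v0:0,v1:0,v2:3,v3:0,v4:0,v5:0,v6:0,v7:0

step 1: output 0; order=[0]; indeg=(0,0,4,0,2,0,1,1)
step 2: output 1; order=[0,1]; indeg=(0,0,4,0,1,0,1,1)
step 3: output 3; order=[0,1,3]; indeg=(0,0,3,0,0,0,0,0)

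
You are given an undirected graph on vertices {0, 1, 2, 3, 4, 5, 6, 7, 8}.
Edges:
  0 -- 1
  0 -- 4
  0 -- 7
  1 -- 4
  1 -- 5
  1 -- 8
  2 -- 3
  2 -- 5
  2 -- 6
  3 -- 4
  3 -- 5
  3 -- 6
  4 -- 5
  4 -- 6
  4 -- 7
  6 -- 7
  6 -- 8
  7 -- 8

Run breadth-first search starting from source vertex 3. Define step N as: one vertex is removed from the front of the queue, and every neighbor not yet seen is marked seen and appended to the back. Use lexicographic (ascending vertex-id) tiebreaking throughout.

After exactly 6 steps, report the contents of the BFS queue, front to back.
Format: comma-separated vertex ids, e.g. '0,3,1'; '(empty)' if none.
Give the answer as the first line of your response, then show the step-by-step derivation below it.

1,7,8

step 1: dequeue 3; queue=[2,4,5,6]; order=3
step 2: dequeue 2; queue=[4,5,6]; order=3,2
step 3: dequeue 4; queue=[5,6,0,1,7]; order=3,2,4
step 4: dequeue 5; queue=[6,0,1,7]; order=3,2,4,5
step 5: dequeue 6; queue=[0,1,7,8]; order=3,2,4,5,6
step 6: dequeue 0; queue=[1,7,8]; order=3,2,4,5,6,0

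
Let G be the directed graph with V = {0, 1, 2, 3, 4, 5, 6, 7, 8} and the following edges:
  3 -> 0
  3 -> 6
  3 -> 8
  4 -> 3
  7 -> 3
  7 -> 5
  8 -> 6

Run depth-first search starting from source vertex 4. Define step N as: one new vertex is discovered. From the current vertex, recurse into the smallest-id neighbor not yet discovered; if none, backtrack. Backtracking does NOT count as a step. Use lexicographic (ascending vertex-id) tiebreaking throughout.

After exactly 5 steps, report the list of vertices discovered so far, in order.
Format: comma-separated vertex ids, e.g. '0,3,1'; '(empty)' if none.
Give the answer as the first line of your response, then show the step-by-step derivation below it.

4,3,0,6,8

step 1: discover 4; path=4; order=4
step 2: discover 3; path=4>3; order=4,3
step 3: discover 0; path=4>3>0; order=4,3,0
step 4: discover 6; path=4>3>6; order=4,3,0,6
step 5: discover 8; path=4>3>8; order=4,3,0,6,8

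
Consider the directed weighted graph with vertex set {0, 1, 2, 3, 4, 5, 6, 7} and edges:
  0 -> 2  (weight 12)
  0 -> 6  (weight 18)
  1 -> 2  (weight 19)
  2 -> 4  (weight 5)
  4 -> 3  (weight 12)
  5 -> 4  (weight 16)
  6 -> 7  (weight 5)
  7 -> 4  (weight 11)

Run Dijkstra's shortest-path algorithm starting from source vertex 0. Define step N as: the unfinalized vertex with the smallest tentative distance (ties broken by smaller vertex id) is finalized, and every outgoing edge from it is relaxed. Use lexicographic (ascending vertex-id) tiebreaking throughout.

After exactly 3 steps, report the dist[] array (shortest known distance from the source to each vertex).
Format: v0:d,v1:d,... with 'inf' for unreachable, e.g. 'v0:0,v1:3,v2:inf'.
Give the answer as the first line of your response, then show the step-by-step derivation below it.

v0:0,v1:inf,v2:12,v3:29,v4:17,v5:inf,v6:18,v7:inf

step 1: dist = v0:0,v1:inf,v2:12,v3:inf,v4:inf,v5:inf,v6:18,v7:inf
step 2: dist = v0:0,v1:inf,v2:12,v3:inf,v4:17,v5:inf,v6:18,v7:inf
step 3: dist = v0:0,v1:inf,v2:12,v3:29,v4:17,v5:inf,v6:18,v7:inf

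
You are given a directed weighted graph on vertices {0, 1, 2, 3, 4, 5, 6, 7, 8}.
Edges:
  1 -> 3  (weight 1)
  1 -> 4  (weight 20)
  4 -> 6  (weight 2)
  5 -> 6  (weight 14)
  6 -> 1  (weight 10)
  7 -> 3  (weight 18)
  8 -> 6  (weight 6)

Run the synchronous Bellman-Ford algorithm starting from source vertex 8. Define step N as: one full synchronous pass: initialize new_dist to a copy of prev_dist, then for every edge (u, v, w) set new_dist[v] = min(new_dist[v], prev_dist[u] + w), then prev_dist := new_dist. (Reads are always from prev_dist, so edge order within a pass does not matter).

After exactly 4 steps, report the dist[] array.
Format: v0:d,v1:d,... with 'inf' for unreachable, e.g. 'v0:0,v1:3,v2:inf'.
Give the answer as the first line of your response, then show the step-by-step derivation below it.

v0:inf,v1:16,v2:inf,v3:17,v4:36,v5:inf,v6:6,v7:inf,v8:0

step 1: dist = v0:inf,v1:inf,v2:inf,v3:inf,v4:inf,v5:inf,v6:6,v7:inf,v8:0
step 2: dist = v0:inf,v1:16,v2:inf,v3:inf,v4:inf,v5:inf,v6:6,v7:inf,v8:0
step 3: dist = v0:inf,v1:16,v2:inf,v3:17,v4:36,v5:inf,v6:6,v7:inf,v8:0
step 4: dist = v0:inf,v1:16,v2:inf,v3:17,v4:36,v5:inf,v6:6,v7:inf,v8:0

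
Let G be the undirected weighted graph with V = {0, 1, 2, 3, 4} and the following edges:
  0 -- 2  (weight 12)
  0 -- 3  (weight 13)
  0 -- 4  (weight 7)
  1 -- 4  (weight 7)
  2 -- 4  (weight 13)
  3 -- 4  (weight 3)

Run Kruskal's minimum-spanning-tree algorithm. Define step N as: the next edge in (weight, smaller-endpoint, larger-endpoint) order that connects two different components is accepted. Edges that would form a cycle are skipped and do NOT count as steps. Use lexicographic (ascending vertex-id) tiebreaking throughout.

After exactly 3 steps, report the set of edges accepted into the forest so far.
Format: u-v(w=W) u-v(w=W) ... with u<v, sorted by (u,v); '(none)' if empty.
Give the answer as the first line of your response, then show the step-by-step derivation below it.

0-4(w=7) 1-4(w=7) 3-4(w=3)

step 1: add edge 3-4 (w=3); MST = {3-4(w=3)}
step 2: add edge 0-4 (w=7); MST = {0-4(w=7) 3-4(w=3)}
step 3: add edge 1-4 (w=7); MST = {0-4(w=7) 1-4(w=7) 3-4(w=3)}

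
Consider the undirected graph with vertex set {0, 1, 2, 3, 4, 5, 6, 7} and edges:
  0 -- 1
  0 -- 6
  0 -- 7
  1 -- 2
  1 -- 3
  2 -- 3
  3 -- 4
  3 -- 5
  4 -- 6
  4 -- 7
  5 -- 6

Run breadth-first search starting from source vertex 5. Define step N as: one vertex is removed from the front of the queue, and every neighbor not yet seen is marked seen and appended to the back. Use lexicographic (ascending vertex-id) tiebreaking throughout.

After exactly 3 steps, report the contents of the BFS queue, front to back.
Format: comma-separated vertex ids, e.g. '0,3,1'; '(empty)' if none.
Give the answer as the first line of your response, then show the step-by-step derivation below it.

1,2,4,0

step 1: dequeue 5; queue=[3,6]; order=5
step 2: dequeue 3; queue=[6,1,2,4]; order=5,3
step 3: dequeue 6; queue=[1,2,4,0]; order=5,3,6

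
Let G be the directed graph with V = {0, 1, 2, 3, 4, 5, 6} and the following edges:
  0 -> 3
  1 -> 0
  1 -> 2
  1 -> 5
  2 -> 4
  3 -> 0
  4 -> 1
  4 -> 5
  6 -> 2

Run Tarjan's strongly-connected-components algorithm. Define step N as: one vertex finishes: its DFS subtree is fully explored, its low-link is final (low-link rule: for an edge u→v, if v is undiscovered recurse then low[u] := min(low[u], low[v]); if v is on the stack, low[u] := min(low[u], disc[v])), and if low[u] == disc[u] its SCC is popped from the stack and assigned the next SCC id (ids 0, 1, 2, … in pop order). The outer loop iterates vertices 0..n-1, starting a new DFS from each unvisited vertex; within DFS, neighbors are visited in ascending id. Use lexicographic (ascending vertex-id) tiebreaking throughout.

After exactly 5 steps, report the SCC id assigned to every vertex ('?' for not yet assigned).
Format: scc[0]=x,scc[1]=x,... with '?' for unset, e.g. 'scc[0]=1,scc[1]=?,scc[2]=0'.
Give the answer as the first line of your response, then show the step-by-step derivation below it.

scc[0]=0,scc[1]=?,scc[2]=?,scc[3]=0,scc[4]=?,scc[5]=1,scc[6]=?

step 1: low=(low[0]=0,low[1]=?,low[2]=?,low[3]=0,low[4]=?,low[5]=?,low[6]=?); scc=(scc[0]=?,scc[1]=?,scc[2]=?,scc[3]=?,scc[4]=?,scc[5]=?,scc[6]=?)
step 2: low=(low[0]=0,low[1]=?,low[2]=?,low[3]=0,low[4]=?,low[5]=?,low[6]=?); scc=(scc[0]=0,scc[1]=?,scc[2]=?,scc[3]=0,scc[4]=?,scc[5]=?,scc[6]=?)
step 3: low=(low[0]=0,low[1]=2,low[2]=3,low[3]=0,low[4]=2,low[5]=5,low[6]=?); scc=(scc[0]=0,scc[1]=?,scc[2]=?,scc[3]=0,scc[4]=?,scc[5]=1,scc[6]=?)
step 4: low=(low[0]=0,low[1]=2,low[2]=3,low[3]=0,low[4]=2,low[5]=5,low[6]=?); scc=(scc[0]=0,scc[1]=?,scc[2]=?,scc[3]=0,scc[4]=?,scc[5]=1,scc[6]=?)
step 5: low=(low[0]=0,low[1]=2,low[2]=2,low[3]=0,low[4]=2,low[5]=5,low[6]=?); scc=(scc[0]=0,scc[1]=?,scc[2]=?,scc[3]=0,scc[4]=?,scc[5]=1,scc[6]=?)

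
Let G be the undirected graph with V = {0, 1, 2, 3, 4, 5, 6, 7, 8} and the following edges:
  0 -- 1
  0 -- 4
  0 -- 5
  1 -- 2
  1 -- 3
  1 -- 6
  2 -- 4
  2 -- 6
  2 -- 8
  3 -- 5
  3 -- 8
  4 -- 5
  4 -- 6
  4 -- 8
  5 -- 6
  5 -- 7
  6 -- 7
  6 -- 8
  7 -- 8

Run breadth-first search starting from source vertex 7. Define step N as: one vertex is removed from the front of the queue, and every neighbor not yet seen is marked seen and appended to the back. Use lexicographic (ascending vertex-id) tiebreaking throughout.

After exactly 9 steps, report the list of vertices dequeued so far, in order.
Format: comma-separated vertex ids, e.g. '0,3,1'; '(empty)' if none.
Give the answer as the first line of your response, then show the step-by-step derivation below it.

7,5,6,8,0,3,4,1,2

step 1: dequeue 7; queue=[5,6,8]; order=7
step 2: dequeue 5; queue=[6,8,0,3,4]; order=7,5
step 3: dequeue 6; queue=[8,0,3,4,1,2]; order=7,5,6
step 4: dequeue 8; queue=[0,3,4,1,2]; order=7,5,6,8
step 5: dequeue 0; queue=[3,4,1,2]; order=7,5,6,8,0
step 6: dequeue 3; queue=[4,1,2]; order=7,5,6,8,0,3
step 7: dequeue 4; queue=[1,2]; order=7,5,6,8,0,3,4
step 8: dequeue 1; queue=[2]; order=7,5,6,8,0,3,4,1
step 9: dequeue 2; queue=[(empty)]; order=7,5,6,8,0,3,4,1,2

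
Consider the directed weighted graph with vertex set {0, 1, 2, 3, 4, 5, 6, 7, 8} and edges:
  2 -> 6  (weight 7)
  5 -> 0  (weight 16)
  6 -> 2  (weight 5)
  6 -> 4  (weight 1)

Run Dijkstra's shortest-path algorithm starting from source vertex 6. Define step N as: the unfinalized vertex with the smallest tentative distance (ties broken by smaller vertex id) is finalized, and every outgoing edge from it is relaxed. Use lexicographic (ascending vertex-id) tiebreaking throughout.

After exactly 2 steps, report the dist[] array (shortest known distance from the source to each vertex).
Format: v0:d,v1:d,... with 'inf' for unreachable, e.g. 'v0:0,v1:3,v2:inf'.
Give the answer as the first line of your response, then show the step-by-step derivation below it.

v0:inf,v1:inf,v2:5,v3:inf,v4:1,v5:inf,v6:0,v7:inf,v8:inf

step 1: dist = v0:inf,v1:inf,v2:5,v3:inf,v4:1,v5:inf,v6:0,v7:inf,v8:inf
step 2: dist = v0:inf,v1:inf,v2:5,v3:inf,v4:1,v5:inf,v6:0,v7:inf,v8:inf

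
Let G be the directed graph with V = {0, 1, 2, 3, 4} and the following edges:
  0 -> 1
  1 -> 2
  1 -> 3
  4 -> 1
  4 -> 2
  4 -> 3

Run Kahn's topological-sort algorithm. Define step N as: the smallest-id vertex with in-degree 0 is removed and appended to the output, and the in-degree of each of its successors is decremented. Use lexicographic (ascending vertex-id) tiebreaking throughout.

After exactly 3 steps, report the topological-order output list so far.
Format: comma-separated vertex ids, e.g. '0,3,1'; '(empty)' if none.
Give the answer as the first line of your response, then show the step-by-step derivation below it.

0,4,1

step 1: output 0; order=[0]; indeg=(0,1,2,2,0)
step 2: output 4; order=[0,4]; indeg=(0,0,1,1,0)
step 3: output 1; order=[0,4,1]; indeg=(0,0,0,0,0)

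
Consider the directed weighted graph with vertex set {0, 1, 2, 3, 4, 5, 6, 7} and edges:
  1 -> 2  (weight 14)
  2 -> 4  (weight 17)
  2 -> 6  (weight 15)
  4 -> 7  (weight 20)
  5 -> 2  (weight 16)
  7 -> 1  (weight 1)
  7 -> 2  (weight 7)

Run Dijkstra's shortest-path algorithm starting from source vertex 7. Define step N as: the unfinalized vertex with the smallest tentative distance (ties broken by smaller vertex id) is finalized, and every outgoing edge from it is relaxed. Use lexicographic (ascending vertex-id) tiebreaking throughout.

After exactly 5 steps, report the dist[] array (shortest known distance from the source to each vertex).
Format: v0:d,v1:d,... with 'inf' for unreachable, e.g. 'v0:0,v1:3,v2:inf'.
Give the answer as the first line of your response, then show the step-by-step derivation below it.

v0:inf,v1:1,v2:7,v3:inf,v4:24,v5:inf,v6:22,v7:0

step 1: dist = v0:inf,v1:1,v2:7,v3:inf,v4:inf,v5:inf,v6:inf,v7:0
step 2: dist = v0:inf,v1:1,v2:7,v3:inf,v4:inf,v5:inf,v6:inf,v7:0
step 3: dist = v0:inf,v1:1,v2:7,v3:inf,v4:24,v5:inf,v6:22,v7:0
step 4: dist = v0:inf,v1:1,v2:7,v3:inf,v4:24,v5:inf,v6:22,v7:0
step 5: dist = v0:inf,v1:1,v2:7,v3:inf,v4:24,v5:inf,v6:22,v7:0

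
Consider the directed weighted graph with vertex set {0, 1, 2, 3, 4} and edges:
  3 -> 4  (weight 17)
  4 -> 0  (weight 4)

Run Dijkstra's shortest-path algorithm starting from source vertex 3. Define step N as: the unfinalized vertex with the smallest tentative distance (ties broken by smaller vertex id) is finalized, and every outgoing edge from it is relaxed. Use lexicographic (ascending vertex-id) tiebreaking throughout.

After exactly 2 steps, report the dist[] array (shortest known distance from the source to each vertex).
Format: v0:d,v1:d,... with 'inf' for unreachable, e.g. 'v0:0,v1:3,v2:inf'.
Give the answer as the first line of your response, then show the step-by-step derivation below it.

v0:21,v1:inf,v2:inf,v3:0,v4:17

step 1: dist = v0:inf,v1:inf,v2:inf,v3:0,v4:17
step 2: dist = v0:21,v1:inf,v2:inf,v3:0,v4:17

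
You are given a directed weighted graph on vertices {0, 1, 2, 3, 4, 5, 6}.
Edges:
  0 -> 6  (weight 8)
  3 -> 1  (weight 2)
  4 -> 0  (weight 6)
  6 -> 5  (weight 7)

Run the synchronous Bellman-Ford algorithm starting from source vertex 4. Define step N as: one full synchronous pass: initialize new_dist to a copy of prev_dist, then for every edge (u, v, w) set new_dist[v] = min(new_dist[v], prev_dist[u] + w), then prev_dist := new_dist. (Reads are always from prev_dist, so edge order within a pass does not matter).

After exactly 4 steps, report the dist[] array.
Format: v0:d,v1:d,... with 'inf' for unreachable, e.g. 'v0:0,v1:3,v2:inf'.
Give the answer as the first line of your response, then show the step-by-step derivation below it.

v0:6,v1:inf,v2:inf,v3:inf,v4:0,v5:21,v6:14

step 1: dist = v0:6,v1:inf,v2:inf,v3:inf,v4:0,v5:inf,v6:inf
step 2: dist = v0:6,v1:inf,v2:inf,v3:inf,v4:0,v5:inf,v6:14
step 3: dist = v0:6,v1:inf,v2:inf,v3:inf,v4:0,v5:21,v6:14
step 4: dist = v0:6,v1:inf,v2:inf,v3:inf,v4:0,v5:21,v6:14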